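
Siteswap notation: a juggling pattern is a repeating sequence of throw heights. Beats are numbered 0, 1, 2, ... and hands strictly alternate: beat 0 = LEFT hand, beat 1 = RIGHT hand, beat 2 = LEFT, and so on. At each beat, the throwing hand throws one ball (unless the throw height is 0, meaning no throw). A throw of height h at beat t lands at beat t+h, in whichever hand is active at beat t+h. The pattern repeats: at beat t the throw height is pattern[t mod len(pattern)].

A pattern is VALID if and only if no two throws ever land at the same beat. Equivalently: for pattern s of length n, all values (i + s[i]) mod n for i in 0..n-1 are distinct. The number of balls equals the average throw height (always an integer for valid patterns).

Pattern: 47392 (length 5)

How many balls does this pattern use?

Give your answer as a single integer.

Answer: 5

Derivation:
Pattern = [4, 7, 3, 9, 2], length n = 5
  position 0: throw height = 4, running sum = 4
  position 1: throw height = 7, running sum = 11
  position 2: throw height = 3, running sum = 14
  position 3: throw height = 9, running sum = 23
  position 4: throw height = 2, running sum = 25
Total sum = 25; balls = sum / n = 25 / 5 = 5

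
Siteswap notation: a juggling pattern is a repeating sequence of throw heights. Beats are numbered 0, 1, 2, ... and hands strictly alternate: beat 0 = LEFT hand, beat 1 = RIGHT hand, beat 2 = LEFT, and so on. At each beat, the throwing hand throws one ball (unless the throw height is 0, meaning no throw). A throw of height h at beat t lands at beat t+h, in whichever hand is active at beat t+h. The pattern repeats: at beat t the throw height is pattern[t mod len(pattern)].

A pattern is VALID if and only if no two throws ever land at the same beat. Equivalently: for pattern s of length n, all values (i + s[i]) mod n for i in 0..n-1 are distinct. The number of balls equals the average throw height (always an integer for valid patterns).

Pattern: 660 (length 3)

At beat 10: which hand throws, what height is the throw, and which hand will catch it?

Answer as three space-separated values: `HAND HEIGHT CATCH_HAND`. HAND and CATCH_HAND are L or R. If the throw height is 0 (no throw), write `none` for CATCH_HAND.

Beat 10: 10 mod 2 = 0, so hand = L
Throw height = pattern[10 mod 3] = pattern[1] = 6
Lands at beat 10+6=16, 16 mod 2 = 0, so catch hand = L

Answer: L 6 L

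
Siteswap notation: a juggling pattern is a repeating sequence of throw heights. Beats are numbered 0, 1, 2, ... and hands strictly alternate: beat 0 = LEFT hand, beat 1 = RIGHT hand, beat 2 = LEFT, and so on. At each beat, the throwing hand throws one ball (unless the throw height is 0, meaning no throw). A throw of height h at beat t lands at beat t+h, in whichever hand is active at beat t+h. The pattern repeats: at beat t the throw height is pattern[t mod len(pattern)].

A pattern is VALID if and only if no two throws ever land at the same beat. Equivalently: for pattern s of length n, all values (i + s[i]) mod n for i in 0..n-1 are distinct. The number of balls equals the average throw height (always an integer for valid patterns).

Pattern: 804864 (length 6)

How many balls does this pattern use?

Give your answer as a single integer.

Pattern = [8, 0, 4, 8, 6, 4], length n = 6
  position 0: throw height = 8, running sum = 8
  position 1: throw height = 0, running sum = 8
  position 2: throw height = 4, running sum = 12
  position 3: throw height = 8, running sum = 20
  position 4: throw height = 6, running sum = 26
  position 5: throw height = 4, running sum = 30
Total sum = 30; balls = sum / n = 30 / 6 = 5

Answer: 5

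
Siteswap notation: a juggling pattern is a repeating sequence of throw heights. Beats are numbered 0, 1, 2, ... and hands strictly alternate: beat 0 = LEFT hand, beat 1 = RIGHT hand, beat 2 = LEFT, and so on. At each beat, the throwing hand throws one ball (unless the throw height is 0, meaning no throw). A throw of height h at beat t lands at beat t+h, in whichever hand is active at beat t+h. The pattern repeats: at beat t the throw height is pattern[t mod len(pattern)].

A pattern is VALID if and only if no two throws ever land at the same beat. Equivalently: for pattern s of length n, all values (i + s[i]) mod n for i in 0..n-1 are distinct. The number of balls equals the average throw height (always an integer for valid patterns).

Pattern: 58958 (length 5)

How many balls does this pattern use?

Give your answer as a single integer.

Pattern = [5, 8, 9, 5, 8], length n = 5
  position 0: throw height = 5, running sum = 5
  position 1: throw height = 8, running sum = 13
  position 2: throw height = 9, running sum = 22
  position 3: throw height = 5, running sum = 27
  position 4: throw height = 8, running sum = 35
Total sum = 35; balls = sum / n = 35 / 5 = 7

Answer: 7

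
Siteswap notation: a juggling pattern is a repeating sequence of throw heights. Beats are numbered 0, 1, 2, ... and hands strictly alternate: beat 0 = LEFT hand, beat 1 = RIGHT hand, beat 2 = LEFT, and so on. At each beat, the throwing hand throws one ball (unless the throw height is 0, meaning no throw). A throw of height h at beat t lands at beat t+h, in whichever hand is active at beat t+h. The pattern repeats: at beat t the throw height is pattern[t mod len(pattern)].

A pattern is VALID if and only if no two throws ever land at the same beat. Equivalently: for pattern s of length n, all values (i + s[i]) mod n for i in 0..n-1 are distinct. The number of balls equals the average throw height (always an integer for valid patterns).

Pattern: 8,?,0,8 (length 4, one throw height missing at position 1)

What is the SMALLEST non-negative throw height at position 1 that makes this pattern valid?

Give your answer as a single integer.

Answer: 0

Derivation:
i=0: (0 + 8) mod 4 = 0
i=1: s[i]=? (unknown)
i=2: (2 + 0) mod 4 = 2
i=3: (3 + 8) mod 4 = 3
Known residues: [0, 2, 3]; need a permutation of 0..3, so missing residue r = 1
Need (1 + s) mod 4 = 1; smallest s = (1 - 1) mod 4 = 0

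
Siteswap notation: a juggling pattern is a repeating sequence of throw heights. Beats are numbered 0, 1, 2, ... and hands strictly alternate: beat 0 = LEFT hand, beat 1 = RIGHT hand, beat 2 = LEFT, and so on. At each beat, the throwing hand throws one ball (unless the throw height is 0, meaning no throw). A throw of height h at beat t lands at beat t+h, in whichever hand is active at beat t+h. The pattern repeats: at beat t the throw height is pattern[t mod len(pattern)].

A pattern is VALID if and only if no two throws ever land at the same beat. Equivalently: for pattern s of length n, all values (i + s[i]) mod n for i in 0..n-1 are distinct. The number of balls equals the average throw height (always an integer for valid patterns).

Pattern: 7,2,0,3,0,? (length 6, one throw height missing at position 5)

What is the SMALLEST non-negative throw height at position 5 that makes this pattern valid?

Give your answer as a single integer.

i=0: (0 + 7) mod 6 = 1
i=1: (1 + 2) mod 6 = 3
i=2: (2 + 0) mod 6 = 2
i=3: (3 + 3) mod 6 = 0
i=4: (4 + 0) mod 6 = 4
i=5: s[i]=? (unknown)
Known residues: [0, 1, 2, 3, 4]; need a permutation of 0..5, so missing residue r = 5
Need (5 + s) mod 6 = 5; smallest s = (5 - 5) mod 6 = 0

Answer: 0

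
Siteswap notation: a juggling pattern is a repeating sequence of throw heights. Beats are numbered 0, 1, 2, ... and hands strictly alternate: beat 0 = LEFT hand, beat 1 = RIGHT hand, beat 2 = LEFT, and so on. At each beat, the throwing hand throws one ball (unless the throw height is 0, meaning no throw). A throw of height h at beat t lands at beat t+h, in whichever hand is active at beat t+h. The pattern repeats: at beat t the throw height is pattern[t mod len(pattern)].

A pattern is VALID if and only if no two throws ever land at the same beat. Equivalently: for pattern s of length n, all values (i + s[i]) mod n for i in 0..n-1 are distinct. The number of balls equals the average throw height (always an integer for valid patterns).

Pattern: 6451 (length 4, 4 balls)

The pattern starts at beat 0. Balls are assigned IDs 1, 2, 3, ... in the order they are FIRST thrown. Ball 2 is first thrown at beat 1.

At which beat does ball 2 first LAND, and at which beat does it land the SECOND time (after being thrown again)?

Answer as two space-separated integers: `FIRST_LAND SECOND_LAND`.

Beat 0 (L): throw ball1 h=6 -> lands@6:L; in-air after throw: [b1@6:L]
Beat 1 (R): throw ball2 h=4 -> lands@5:R; in-air after throw: [b2@5:R b1@6:L]
Beat 2 (L): throw ball3 h=5 -> lands@7:R; in-air after throw: [b2@5:R b1@6:L b3@7:R]
Beat 3 (R): throw ball4 h=1 -> lands@4:L; in-air after throw: [b4@4:L b2@5:R b1@6:L b3@7:R]
Beat 4 (L): throw ball4 h=6 -> lands@10:L; in-air after throw: [b2@5:R b1@6:L b3@7:R b4@10:L]
Beat 5 (R): throw ball2 h=4 -> lands@9:R; in-air after throw: [b1@6:L b3@7:R b2@9:R b4@10:L]
Beat 6 (L): throw ball1 h=5 -> lands@11:R; in-air after throw: [b3@7:R b2@9:R b4@10:L b1@11:R]
Beat 7 (R): throw ball3 h=1 -> lands@8:L; in-air after throw: [b3@8:L b2@9:R b4@10:L b1@11:R]
Beat 8 (L): throw ball3 h=6 -> lands@14:L; in-air after throw: [b2@9:R b4@10:L b1@11:R b3@14:L]
Beat 9 (R): throw ball2 h=4 -> lands@13:R; in-air after throw: [b4@10:L b1@11:R b2@13:R b3@14:L]
Ball 2: thrown@1 h=4 -> first land @5; rethrown@5 h=4 -> second land @9

Answer: 5 9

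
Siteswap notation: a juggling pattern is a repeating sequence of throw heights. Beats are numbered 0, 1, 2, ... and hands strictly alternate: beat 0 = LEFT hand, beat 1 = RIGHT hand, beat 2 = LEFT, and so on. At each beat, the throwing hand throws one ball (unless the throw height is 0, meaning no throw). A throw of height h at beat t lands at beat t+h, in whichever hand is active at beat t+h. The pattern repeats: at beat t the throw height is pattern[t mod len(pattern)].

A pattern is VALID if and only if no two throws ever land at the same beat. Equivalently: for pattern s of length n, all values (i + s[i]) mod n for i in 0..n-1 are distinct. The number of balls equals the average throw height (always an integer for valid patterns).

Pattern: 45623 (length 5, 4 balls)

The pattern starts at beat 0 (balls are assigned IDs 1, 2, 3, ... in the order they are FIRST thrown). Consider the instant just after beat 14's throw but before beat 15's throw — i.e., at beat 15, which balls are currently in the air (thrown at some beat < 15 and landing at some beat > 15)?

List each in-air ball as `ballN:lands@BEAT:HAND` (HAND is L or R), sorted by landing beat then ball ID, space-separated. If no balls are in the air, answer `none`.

Answer: ball2:lands@16:L ball3:lands@17:R ball4:lands@18:L

Derivation:
Beat 0 (L): throw ball1 h=4 -> lands@4:L; in-air after throw: [b1@4:L]
Beat 1 (R): throw ball2 h=5 -> lands@6:L; in-air after throw: [b1@4:L b2@6:L]
Beat 2 (L): throw ball3 h=6 -> lands@8:L; in-air after throw: [b1@4:L b2@6:L b3@8:L]
Beat 3 (R): throw ball4 h=2 -> lands@5:R; in-air after throw: [b1@4:L b4@5:R b2@6:L b3@8:L]
Beat 4 (L): throw ball1 h=3 -> lands@7:R; in-air after throw: [b4@5:R b2@6:L b1@7:R b3@8:L]
Beat 5 (R): throw ball4 h=4 -> lands@9:R; in-air after throw: [b2@6:L b1@7:R b3@8:L b4@9:R]
Beat 6 (L): throw ball2 h=5 -> lands@11:R; in-air after throw: [b1@7:R b3@8:L b4@9:R b2@11:R]
Beat 7 (R): throw ball1 h=6 -> lands@13:R; in-air after throw: [b3@8:L b4@9:R b2@11:R b1@13:R]
Beat 8 (L): throw ball3 h=2 -> lands@10:L; in-air after throw: [b4@9:R b3@10:L b2@11:R b1@13:R]
Beat 9 (R): throw ball4 h=3 -> lands@12:L; in-air after throw: [b3@10:L b2@11:R b4@12:L b1@13:R]
Beat 10 (L): throw ball3 h=4 -> lands@14:L; in-air after throw: [b2@11:R b4@12:L b1@13:R b3@14:L]
Beat 11 (R): throw ball2 h=5 -> lands@16:L; in-air after throw: [b4@12:L b1@13:R b3@14:L b2@16:L]
Beat 12 (L): throw ball4 h=6 -> lands@18:L; in-air after throw: [b1@13:R b3@14:L b2@16:L b4@18:L]
Beat 13 (R): throw ball1 h=2 -> lands@15:R; in-air after throw: [b3@14:L b1@15:R b2@16:L b4@18:L]
Beat 14 (L): throw ball3 h=3 -> lands@17:R; in-air after throw: [b1@15:R b2@16:L b3@17:R b4@18:L]
Beat 15 (R): throw ball1 h=4 -> lands@19:R; in-air after throw: [b2@16:L b3@17:R b4@18:L b1@19:R]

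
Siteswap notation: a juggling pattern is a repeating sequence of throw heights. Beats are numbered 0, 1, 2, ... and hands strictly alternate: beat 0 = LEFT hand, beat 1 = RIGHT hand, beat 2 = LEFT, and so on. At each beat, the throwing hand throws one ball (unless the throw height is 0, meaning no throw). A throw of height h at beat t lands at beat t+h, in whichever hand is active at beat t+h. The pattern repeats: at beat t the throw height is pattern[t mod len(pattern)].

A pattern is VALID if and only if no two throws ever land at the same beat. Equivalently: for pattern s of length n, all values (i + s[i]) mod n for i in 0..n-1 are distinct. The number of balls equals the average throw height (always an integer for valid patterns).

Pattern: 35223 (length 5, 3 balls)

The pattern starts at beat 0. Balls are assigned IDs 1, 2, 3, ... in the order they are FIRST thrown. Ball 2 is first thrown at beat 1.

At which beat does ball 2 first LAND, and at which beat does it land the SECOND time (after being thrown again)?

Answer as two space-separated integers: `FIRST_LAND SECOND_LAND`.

Beat 0 (L): throw ball1 h=3 -> lands@3:R; in-air after throw: [b1@3:R]
Beat 1 (R): throw ball2 h=5 -> lands@6:L; in-air after throw: [b1@3:R b2@6:L]
Beat 2 (L): throw ball3 h=2 -> lands@4:L; in-air after throw: [b1@3:R b3@4:L b2@6:L]
Beat 3 (R): throw ball1 h=2 -> lands@5:R; in-air after throw: [b3@4:L b1@5:R b2@6:L]
Beat 4 (L): throw ball3 h=3 -> lands@7:R; in-air after throw: [b1@5:R b2@6:L b3@7:R]
Beat 5 (R): throw ball1 h=3 -> lands@8:L; in-air after throw: [b2@6:L b3@7:R b1@8:L]
Beat 6 (L): throw ball2 h=5 -> lands@11:R; in-air after throw: [b3@7:R b1@8:L b2@11:R]
Beat 7 (R): throw ball3 h=2 -> lands@9:R; in-air after throw: [b1@8:L b3@9:R b2@11:R]
Beat 8 (L): throw ball1 h=2 -> lands@10:L; in-air after throw: [b3@9:R b1@10:L b2@11:R]
Beat 9 (R): throw ball3 h=3 -> lands@12:L; in-air after throw: [b1@10:L b2@11:R b3@12:L]
Beat 10 (L): throw ball1 h=3 -> lands@13:R; in-air after throw: [b2@11:R b3@12:L b1@13:R]
Beat 11 (R): throw ball2 h=5 -> lands@16:L; in-air after throw: [b3@12:L b1@13:R b2@16:L]
Ball 2: thrown@1 h=5 -> first land @6; rethrown@6 h=5 -> second land @11

Answer: 6 11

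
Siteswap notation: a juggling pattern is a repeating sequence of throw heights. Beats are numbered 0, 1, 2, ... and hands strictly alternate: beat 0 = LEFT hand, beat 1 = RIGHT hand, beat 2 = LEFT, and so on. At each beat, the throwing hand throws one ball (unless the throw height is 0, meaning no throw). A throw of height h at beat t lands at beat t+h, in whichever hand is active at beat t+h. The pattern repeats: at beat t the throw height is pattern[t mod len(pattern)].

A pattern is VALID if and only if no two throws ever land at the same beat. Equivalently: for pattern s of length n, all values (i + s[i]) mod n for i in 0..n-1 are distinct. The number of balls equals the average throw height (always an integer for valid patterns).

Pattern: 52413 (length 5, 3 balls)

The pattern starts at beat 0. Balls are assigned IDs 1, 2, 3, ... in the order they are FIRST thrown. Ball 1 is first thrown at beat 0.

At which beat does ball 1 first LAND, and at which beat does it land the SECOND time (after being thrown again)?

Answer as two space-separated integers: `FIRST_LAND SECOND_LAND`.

Answer: 5 10

Derivation:
Beat 0 (L): throw ball1 h=5 -> lands@5:R; in-air after throw: [b1@5:R]
Beat 1 (R): throw ball2 h=2 -> lands@3:R; in-air after throw: [b2@3:R b1@5:R]
Beat 2 (L): throw ball3 h=4 -> lands@6:L; in-air after throw: [b2@3:R b1@5:R b3@6:L]
Beat 3 (R): throw ball2 h=1 -> lands@4:L; in-air after throw: [b2@4:L b1@5:R b3@6:L]
Beat 4 (L): throw ball2 h=3 -> lands@7:R; in-air after throw: [b1@5:R b3@6:L b2@7:R]
Beat 5 (R): throw ball1 h=5 -> lands@10:L; in-air after throw: [b3@6:L b2@7:R b1@10:L]
Beat 6 (L): throw ball3 h=2 -> lands@8:L; in-air after throw: [b2@7:R b3@8:L b1@10:L]
Beat 7 (R): throw ball2 h=4 -> lands@11:R; in-air after throw: [b3@8:L b1@10:L b2@11:R]
Beat 8 (L): throw ball3 h=1 -> lands@9:R; in-air after throw: [b3@9:R b1@10:L b2@11:R]
Beat 9 (R): throw ball3 h=3 -> lands@12:L; in-air after throw: [b1@10:L b2@11:R b3@12:L]
Beat 10 (L): throw ball1 h=5 -> lands@15:R; in-air after throw: [b2@11:R b3@12:L b1@15:R]
Ball 1: thrown@0 h=5 -> first land @5; rethrown@5 h=5 -> second land @10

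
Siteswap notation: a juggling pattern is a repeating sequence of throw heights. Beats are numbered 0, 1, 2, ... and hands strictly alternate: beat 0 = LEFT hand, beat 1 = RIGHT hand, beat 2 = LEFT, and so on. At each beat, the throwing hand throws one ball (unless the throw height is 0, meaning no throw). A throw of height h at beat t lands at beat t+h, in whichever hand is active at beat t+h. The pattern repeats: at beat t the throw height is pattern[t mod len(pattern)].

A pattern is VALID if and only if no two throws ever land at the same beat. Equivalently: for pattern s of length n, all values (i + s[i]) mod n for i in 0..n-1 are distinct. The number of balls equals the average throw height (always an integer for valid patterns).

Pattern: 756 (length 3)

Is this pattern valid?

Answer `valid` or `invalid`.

i=0: (i + s[i]) mod n = (0 + 7) mod 3 = 1
i=1: (i + s[i]) mod n = (1 + 5) mod 3 = 0
i=2: (i + s[i]) mod n = (2 + 6) mod 3 = 2
Residues: [1, 0, 2], distinct: True

Answer: valid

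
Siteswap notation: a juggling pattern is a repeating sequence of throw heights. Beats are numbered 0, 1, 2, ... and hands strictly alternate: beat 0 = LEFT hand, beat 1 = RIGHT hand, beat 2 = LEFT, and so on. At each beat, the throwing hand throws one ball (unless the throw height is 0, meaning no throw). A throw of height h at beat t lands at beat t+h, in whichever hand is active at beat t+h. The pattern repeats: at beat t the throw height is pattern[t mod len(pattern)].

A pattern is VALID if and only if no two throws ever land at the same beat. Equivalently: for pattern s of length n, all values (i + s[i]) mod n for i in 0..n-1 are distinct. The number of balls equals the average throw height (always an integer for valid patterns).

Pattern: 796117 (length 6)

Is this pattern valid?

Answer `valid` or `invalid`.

i=0: (i + s[i]) mod n = (0 + 7) mod 6 = 1
i=1: (i + s[i]) mod n = (1 + 9) mod 6 = 4
i=2: (i + s[i]) mod n = (2 + 6) mod 6 = 2
i=3: (i + s[i]) mod n = (3 + 1) mod 6 = 4
i=4: (i + s[i]) mod n = (4 + 1) mod 6 = 5
i=5: (i + s[i]) mod n = (5 + 7) mod 6 = 0
Residues: [1, 4, 2, 4, 5, 0], distinct: False

Answer: invalid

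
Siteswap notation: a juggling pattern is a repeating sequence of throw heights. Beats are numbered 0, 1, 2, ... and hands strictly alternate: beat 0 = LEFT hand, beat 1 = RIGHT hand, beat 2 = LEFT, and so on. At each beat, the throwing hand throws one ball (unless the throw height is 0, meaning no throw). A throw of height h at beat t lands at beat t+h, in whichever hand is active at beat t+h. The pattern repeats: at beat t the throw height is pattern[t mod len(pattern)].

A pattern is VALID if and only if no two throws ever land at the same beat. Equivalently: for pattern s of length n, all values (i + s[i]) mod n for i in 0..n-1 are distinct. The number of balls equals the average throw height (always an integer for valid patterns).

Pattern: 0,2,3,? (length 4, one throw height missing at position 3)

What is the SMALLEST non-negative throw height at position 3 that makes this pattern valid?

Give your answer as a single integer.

i=0: (0 + 0) mod 4 = 0
i=1: (1 + 2) mod 4 = 3
i=2: (2 + 3) mod 4 = 1
i=3: s[i]=? (unknown)
Known residues: [0, 1, 3]; need a permutation of 0..3, so missing residue r = 2
Need (3 + s) mod 4 = 2; smallest s = (2 - 3) mod 4 = 3

Answer: 3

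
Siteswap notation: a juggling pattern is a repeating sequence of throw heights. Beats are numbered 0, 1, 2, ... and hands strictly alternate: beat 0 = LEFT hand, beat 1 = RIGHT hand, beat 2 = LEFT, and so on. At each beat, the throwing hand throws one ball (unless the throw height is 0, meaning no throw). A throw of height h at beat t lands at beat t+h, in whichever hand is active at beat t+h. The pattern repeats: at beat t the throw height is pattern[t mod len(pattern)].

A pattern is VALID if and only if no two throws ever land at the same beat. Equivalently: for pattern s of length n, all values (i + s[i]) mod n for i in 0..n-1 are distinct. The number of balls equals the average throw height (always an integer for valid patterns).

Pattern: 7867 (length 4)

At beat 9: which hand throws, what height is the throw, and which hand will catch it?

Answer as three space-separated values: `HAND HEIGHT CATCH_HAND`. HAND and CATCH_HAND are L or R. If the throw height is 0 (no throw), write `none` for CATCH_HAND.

Answer: R 8 R

Derivation:
Beat 9: 9 mod 2 = 1, so hand = R
Throw height = pattern[9 mod 4] = pattern[1] = 8
Lands at beat 9+8=17, 17 mod 2 = 1, so catch hand = R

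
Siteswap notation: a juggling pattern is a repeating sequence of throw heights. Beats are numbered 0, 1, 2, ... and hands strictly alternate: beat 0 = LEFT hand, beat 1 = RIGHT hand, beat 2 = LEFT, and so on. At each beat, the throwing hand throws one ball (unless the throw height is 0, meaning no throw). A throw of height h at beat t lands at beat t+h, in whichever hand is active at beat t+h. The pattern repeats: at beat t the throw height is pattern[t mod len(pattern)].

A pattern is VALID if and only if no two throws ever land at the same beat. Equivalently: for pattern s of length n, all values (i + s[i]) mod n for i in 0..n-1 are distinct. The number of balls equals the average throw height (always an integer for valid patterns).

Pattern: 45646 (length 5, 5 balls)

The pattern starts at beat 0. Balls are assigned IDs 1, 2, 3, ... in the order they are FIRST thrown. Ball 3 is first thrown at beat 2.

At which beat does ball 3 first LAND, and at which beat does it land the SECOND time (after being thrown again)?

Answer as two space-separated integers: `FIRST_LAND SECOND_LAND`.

Beat 0 (L): throw ball1 h=4 -> lands@4:L; in-air after throw: [b1@4:L]
Beat 1 (R): throw ball2 h=5 -> lands@6:L; in-air after throw: [b1@4:L b2@6:L]
Beat 2 (L): throw ball3 h=6 -> lands@8:L; in-air after throw: [b1@4:L b2@6:L b3@8:L]
Beat 3 (R): throw ball4 h=4 -> lands@7:R; in-air after throw: [b1@4:L b2@6:L b4@7:R b3@8:L]
Beat 4 (L): throw ball1 h=6 -> lands@10:L; in-air after throw: [b2@6:L b4@7:R b3@8:L b1@10:L]
Beat 5 (R): throw ball5 h=4 -> lands@9:R; in-air after throw: [b2@6:L b4@7:R b3@8:L b5@9:R b1@10:L]
Beat 6 (L): throw ball2 h=5 -> lands@11:R; in-air after throw: [b4@7:R b3@8:L b5@9:R b1@10:L b2@11:R]
Beat 7 (R): throw ball4 h=6 -> lands@13:R; in-air after throw: [b3@8:L b5@9:R b1@10:L b2@11:R b4@13:R]
Beat 8 (L): throw ball3 h=4 -> lands@12:L; in-air after throw: [b5@9:R b1@10:L b2@11:R b3@12:L b4@13:R]
Beat 9 (R): throw ball5 h=6 -> lands@15:R; in-air after throw: [b1@10:L b2@11:R b3@12:L b4@13:R b5@15:R]
Beat 10 (L): throw ball1 h=4 -> lands@14:L; in-air after throw: [b2@11:R b3@12:L b4@13:R b1@14:L b5@15:R]
Beat 11 (R): throw ball2 h=5 -> lands@16:L; in-air after throw: [b3@12:L b4@13:R b1@14:L b5@15:R b2@16:L]
Ball 3: thrown@2 h=6 -> first land @8; rethrown@8 h=4 -> second land @12

Answer: 8 12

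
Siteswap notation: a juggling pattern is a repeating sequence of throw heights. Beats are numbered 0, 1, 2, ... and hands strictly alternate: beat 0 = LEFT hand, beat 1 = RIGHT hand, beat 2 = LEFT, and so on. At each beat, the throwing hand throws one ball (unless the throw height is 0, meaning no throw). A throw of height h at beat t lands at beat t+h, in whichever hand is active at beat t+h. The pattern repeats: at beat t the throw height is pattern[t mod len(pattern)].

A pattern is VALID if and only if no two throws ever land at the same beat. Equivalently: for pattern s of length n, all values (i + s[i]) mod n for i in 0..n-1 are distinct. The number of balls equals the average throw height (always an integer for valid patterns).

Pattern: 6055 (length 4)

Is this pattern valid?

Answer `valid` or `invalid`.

Answer: valid

Derivation:
i=0: (i + s[i]) mod n = (0 + 6) mod 4 = 2
i=1: (i + s[i]) mod n = (1 + 0) mod 4 = 1
i=2: (i + s[i]) mod n = (2 + 5) mod 4 = 3
i=3: (i + s[i]) mod n = (3 + 5) mod 4 = 0
Residues: [2, 1, 3, 0], distinct: True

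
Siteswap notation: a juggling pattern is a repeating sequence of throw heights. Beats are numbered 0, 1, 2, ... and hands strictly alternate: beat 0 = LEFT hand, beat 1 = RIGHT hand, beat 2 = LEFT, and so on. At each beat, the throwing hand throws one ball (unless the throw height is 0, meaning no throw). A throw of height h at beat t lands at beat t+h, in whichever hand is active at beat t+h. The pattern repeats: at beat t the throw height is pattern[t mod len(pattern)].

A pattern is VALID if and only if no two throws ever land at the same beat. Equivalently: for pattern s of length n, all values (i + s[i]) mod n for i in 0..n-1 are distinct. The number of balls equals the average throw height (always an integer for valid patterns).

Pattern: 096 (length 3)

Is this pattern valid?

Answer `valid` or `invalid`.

i=0: (i + s[i]) mod n = (0 + 0) mod 3 = 0
i=1: (i + s[i]) mod n = (1 + 9) mod 3 = 1
i=2: (i + s[i]) mod n = (2 + 6) mod 3 = 2
Residues: [0, 1, 2], distinct: True

Answer: valid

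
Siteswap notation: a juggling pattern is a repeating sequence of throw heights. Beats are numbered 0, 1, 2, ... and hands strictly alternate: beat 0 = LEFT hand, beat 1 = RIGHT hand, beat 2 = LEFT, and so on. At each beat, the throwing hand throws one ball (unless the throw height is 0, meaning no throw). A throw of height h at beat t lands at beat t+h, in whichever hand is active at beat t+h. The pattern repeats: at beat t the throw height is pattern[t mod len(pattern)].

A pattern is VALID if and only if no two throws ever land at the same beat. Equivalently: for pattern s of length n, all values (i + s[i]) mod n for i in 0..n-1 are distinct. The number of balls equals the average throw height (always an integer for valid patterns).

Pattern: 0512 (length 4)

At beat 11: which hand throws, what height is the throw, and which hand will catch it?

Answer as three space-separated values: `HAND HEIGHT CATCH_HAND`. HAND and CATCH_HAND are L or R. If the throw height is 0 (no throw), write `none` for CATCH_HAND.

Beat 11: 11 mod 2 = 1, so hand = R
Throw height = pattern[11 mod 4] = pattern[3] = 2
Lands at beat 11+2=13, 13 mod 2 = 1, so catch hand = R

Answer: R 2 R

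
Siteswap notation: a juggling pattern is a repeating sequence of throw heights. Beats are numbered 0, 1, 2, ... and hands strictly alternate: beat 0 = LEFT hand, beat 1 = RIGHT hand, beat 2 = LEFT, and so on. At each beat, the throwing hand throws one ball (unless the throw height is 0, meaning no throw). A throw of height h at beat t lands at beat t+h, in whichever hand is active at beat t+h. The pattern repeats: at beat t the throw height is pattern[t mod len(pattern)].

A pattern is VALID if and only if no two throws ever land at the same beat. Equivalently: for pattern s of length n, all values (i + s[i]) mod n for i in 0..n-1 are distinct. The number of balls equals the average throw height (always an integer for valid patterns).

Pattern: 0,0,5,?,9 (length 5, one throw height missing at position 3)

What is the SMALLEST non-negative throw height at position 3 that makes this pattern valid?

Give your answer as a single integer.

Answer: 1

Derivation:
i=0: (0 + 0) mod 5 = 0
i=1: (1 + 0) mod 5 = 1
i=2: (2 + 5) mod 5 = 2
i=3: s[i]=? (unknown)
i=4: (4 + 9) mod 5 = 3
Known residues: [0, 1, 2, 3]; need a permutation of 0..4, so missing residue r = 4
Need (3 + s) mod 5 = 4; smallest s = (4 - 3) mod 5 = 1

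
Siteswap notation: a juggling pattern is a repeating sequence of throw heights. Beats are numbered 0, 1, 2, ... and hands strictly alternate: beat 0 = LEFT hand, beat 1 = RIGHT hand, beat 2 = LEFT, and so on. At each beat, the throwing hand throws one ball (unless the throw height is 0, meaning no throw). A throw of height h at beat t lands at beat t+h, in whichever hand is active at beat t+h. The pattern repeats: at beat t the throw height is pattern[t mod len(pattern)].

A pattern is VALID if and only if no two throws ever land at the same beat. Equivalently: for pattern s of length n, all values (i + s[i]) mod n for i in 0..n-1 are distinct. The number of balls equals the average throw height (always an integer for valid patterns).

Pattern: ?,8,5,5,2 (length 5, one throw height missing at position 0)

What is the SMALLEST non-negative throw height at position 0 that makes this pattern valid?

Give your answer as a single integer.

Answer: 0

Derivation:
i=0: s[i]=? (unknown)
i=1: (1 + 8) mod 5 = 4
i=2: (2 + 5) mod 5 = 2
i=3: (3 + 5) mod 5 = 3
i=4: (4 + 2) mod 5 = 1
Known residues: [1, 2, 3, 4]; need a permutation of 0..4, so missing residue r = 0
Need (0 + s) mod 5 = 0; smallest s = (0 - 0) mod 5 = 0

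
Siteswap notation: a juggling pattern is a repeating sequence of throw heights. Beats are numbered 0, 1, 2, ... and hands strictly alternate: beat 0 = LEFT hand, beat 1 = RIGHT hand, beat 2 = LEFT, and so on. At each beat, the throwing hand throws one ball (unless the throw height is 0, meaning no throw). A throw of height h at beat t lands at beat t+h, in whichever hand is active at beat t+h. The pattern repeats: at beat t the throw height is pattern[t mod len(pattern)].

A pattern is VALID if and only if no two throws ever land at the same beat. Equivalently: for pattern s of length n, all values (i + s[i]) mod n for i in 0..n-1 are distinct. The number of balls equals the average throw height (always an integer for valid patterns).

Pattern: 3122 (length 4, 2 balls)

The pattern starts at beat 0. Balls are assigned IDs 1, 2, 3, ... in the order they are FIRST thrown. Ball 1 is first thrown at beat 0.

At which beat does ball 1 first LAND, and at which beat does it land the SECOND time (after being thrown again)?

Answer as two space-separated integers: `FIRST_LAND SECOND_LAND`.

Beat 0 (L): throw ball1 h=3 -> lands@3:R; in-air after throw: [b1@3:R]
Beat 1 (R): throw ball2 h=1 -> lands@2:L; in-air after throw: [b2@2:L b1@3:R]
Beat 2 (L): throw ball2 h=2 -> lands@4:L; in-air after throw: [b1@3:R b2@4:L]
Beat 3 (R): throw ball1 h=2 -> lands@5:R; in-air after throw: [b2@4:L b1@5:R]
Beat 4 (L): throw ball2 h=3 -> lands@7:R; in-air after throw: [b1@5:R b2@7:R]
Beat 5 (R): throw ball1 h=1 -> lands@6:L; in-air after throw: [b1@6:L b2@7:R]
Ball 1: thrown@0 h=3 -> first land @3; rethrown@3 h=2 -> second land @5

Answer: 3 5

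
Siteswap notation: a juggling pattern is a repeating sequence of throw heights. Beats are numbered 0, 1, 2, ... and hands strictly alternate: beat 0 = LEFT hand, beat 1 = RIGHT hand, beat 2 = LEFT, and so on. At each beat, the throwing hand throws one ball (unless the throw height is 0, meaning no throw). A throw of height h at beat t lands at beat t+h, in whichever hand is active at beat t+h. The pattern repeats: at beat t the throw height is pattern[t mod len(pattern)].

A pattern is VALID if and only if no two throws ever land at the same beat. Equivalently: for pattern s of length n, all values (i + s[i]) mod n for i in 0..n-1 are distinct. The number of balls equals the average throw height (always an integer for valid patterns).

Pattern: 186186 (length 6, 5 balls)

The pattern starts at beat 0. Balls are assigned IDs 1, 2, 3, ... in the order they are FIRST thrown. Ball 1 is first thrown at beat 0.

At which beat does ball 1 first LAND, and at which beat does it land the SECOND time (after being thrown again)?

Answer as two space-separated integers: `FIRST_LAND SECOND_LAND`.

Answer: 1 9

Derivation:
Beat 0 (L): throw ball1 h=1 -> lands@1:R; in-air after throw: [b1@1:R]
Beat 1 (R): throw ball1 h=8 -> lands@9:R; in-air after throw: [b1@9:R]
Beat 2 (L): throw ball2 h=6 -> lands@8:L; in-air after throw: [b2@8:L b1@9:R]
Beat 3 (R): throw ball3 h=1 -> lands@4:L; in-air after throw: [b3@4:L b2@8:L b1@9:R]
Beat 4 (L): throw ball3 h=8 -> lands@12:L; in-air after throw: [b2@8:L b1@9:R b3@12:L]
Beat 5 (R): throw ball4 h=6 -> lands@11:R; in-air after throw: [b2@8:L b1@9:R b4@11:R b3@12:L]
Beat 6 (L): throw ball5 h=1 -> lands@7:R; in-air after throw: [b5@7:R b2@8:L b1@9:R b4@11:R b3@12:L]
Beat 7 (R): throw ball5 h=8 -> lands@15:R; in-air after throw: [b2@8:L b1@9:R b4@11:R b3@12:L b5@15:R]
Beat 8 (L): throw ball2 h=6 -> lands@14:L; in-air after throw: [b1@9:R b4@11:R b3@12:L b2@14:L b5@15:R]
Beat 9 (R): throw ball1 h=1 -> lands@10:L; in-air after throw: [b1@10:L b4@11:R b3@12:L b2@14:L b5@15:R]
Ball 1: thrown@0 h=1 -> first land @1; rethrown@1 h=8 -> second land @9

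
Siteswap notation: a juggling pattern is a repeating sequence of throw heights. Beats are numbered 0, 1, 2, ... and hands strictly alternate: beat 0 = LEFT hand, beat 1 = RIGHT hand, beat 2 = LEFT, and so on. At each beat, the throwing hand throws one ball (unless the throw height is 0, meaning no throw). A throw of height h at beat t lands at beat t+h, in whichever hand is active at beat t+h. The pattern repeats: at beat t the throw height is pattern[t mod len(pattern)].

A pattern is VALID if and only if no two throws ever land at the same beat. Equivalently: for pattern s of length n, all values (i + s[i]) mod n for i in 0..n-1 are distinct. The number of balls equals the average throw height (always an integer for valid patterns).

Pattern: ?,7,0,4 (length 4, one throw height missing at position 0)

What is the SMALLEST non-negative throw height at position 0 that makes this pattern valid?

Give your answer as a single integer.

i=0: s[i]=? (unknown)
i=1: (1 + 7) mod 4 = 0
i=2: (2 + 0) mod 4 = 2
i=3: (3 + 4) mod 4 = 3
Known residues: [0, 2, 3]; need a permutation of 0..3, so missing residue r = 1
Need (0 + s) mod 4 = 1; smallest s = (1 - 0) mod 4 = 1

Answer: 1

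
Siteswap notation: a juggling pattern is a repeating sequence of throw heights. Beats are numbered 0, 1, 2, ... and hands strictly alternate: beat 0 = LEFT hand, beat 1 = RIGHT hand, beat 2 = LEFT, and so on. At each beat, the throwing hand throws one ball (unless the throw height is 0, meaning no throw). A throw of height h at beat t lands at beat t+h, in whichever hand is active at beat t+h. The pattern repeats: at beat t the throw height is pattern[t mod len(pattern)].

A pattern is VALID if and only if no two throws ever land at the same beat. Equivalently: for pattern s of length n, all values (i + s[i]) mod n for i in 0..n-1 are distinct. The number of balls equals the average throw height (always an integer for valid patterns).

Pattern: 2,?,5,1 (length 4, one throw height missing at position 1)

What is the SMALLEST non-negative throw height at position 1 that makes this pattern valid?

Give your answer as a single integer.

Answer: 0

Derivation:
i=0: (0 + 2) mod 4 = 2
i=1: s[i]=? (unknown)
i=2: (2 + 5) mod 4 = 3
i=3: (3 + 1) mod 4 = 0
Known residues: [0, 2, 3]; need a permutation of 0..3, so missing residue r = 1
Need (1 + s) mod 4 = 1; smallest s = (1 - 1) mod 4 = 0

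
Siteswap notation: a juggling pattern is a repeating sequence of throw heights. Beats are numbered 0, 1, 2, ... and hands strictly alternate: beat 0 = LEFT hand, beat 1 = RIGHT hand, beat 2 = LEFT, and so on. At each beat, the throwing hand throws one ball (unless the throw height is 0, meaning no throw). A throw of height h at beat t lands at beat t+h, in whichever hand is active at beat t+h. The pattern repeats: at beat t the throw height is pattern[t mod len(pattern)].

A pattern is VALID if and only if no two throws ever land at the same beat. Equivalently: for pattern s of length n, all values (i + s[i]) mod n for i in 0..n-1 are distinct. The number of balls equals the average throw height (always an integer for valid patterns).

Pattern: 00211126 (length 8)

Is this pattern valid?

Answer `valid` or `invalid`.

i=0: (i + s[i]) mod n = (0 + 0) mod 8 = 0
i=1: (i + s[i]) mod n = (1 + 0) mod 8 = 1
i=2: (i + s[i]) mod n = (2 + 2) mod 8 = 4
i=3: (i + s[i]) mod n = (3 + 1) mod 8 = 4
i=4: (i + s[i]) mod n = (4 + 1) mod 8 = 5
i=5: (i + s[i]) mod n = (5 + 1) mod 8 = 6
i=6: (i + s[i]) mod n = (6 + 2) mod 8 = 0
i=7: (i + s[i]) mod n = (7 + 6) mod 8 = 5
Residues: [0, 1, 4, 4, 5, 6, 0, 5], distinct: False

Answer: invalid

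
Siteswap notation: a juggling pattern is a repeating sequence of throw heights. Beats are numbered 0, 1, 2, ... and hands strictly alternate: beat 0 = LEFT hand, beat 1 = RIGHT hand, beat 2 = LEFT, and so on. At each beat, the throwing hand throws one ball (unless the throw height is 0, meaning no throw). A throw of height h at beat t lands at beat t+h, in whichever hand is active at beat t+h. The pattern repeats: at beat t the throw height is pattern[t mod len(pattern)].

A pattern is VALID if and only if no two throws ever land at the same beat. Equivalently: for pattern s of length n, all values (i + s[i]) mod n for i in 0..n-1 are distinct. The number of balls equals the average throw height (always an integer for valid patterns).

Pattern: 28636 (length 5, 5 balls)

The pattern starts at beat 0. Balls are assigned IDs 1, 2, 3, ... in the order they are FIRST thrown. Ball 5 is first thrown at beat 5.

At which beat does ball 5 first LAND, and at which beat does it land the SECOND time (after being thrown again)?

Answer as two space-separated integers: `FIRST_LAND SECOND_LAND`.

Beat 0 (L): throw ball1 h=2 -> lands@2:L; in-air after throw: [b1@2:L]
Beat 1 (R): throw ball2 h=8 -> lands@9:R; in-air after throw: [b1@2:L b2@9:R]
Beat 2 (L): throw ball1 h=6 -> lands@8:L; in-air after throw: [b1@8:L b2@9:R]
Beat 3 (R): throw ball3 h=3 -> lands@6:L; in-air after throw: [b3@6:L b1@8:L b2@9:R]
Beat 4 (L): throw ball4 h=6 -> lands@10:L; in-air after throw: [b3@6:L b1@8:L b2@9:R b4@10:L]
Beat 5 (R): throw ball5 h=2 -> lands@7:R; in-air after throw: [b3@6:L b5@7:R b1@8:L b2@9:R b4@10:L]
Beat 6 (L): throw ball3 h=8 -> lands@14:L; in-air after throw: [b5@7:R b1@8:L b2@9:R b4@10:L b3@14:L]
Beat 7 (R): throw ball5 h=6 -> lands@13:R; in-air after throw: [b1@8:L b2@9:R b4@10:L b5@13:R b3@14:L]
Beat 8 (L): throw ball1 h=3 -> lands@11:R; in-air after throw: [b2@9:R b4@10:L b1@11:R b5@13:R b3@14:L]
Beat 9 (R): throw ball2 h=6 -> lands@15:R; in-air after throw: [b4@10:L b1@11:R b5@13:R b3@14:L b2@15:R]
Beat 10 (L): throw ball4 h=2 -> lands@12:L; in-air after throw: [b1@11:R b4@12:L b5@13:R b3@14:L b2@15:R]
Beat 11 (R): throw ball1 h=8 -> lands@19:R; in-air after throw: [b4@12:L b5@13:R b3@14:L b2@15:R b1@19:R]
Beat 12 (L): throw ball4 h=6 -> lands@18:L; in-air after throw: [b5@13:R b3@14:L b2@15:R b4@18:L b1@19:R]
Beat 13 (R): throw ball5 h=3 -> lands@16:L; in-air after throw: [b3@14:L b2@15:R b5@16:L b4@18:L b1@19:R]
Ball 5: thrown@5 h=2 -> first land @7; rethrown@7 h=6 -> second land @13

Answer: 7 13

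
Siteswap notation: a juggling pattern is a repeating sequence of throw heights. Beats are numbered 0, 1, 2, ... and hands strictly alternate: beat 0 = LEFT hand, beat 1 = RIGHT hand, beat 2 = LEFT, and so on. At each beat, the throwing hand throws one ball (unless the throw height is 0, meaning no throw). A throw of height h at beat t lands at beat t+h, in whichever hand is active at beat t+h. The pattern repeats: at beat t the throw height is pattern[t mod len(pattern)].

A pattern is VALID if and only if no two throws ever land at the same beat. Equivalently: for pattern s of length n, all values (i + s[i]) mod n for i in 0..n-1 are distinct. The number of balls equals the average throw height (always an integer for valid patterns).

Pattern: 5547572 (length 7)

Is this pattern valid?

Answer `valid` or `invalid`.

i=0: (i + s[i]) mod n = (0 + 5) mod 7 = 5
i=1: (i + s[i]) mod n = (1 + 5) mod 7 = 6
i=2: (i + s[i]) mod n = (2 + 4) mod 7 = 6
i=3: (i + s[i]) mod n = (3 + 7) mod 7 = 3
i=4: (i + s[i]) mod n = (4 + 5) mod 7 = 2
i=5: (i + s[i]) mod n = (5 + 7) mod 7 = 5
i=6: (i + s[i]) mod n = (6 + 2) mod 7 = 1
Residues: [5, 6, 6, 3, 2, 5, 1], distinct: False

Answer: invalid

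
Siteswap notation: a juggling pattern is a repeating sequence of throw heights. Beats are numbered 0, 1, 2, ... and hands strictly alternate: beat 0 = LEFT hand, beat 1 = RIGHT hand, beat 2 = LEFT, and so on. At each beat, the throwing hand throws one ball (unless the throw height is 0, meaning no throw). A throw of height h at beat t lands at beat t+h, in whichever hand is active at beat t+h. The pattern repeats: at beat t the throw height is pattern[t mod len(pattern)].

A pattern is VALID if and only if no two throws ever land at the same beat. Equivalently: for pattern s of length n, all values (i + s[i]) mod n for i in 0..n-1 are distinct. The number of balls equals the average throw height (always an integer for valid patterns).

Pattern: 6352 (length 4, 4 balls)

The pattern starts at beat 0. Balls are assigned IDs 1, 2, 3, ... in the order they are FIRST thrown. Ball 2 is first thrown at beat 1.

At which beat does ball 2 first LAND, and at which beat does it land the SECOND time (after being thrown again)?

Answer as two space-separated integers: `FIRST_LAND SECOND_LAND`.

Beat 0 (L): throw ball1 h=6 -> lands@6:L; in-air after throw: [b1@6:L]
Beat 1 (R): throw ball2 h=3 -> lands@4:L; in-air after throw: [b2@4:L b1@6:L]
Beat 2 (L): throw ball3 h=5 -> lands@7:R; in-air after throw: [b2@4:L b1@6:L b3@7:R]
Beat 3 (R): throw ball4 h=2 -> lands@5:R; in-air after throw: [b2@4:L b4@5:R b1@6:L b3@7:R]
Beat 4 (L): throw ball2 h=6 -> lands@10:L; in-air after throw: [b4@5:R b1@6:L b3@7:R b2@10:L]
Beat 5 (R): throw ball4 h=3 -> lands@8:L; in-air after throw: [b1@6:L b3@7:R b4@8:L b2@10:L]
Beat 6 (L): throw ball1 h=5 -> lands@11:R; in-air after throw: [b3@7:R b4@8:L b2@10:L b1@11:R]
Beat 7 (R): throw ball3 h=2 -> lands@9:R; in-air after throw: [b4@8:L b3@9:R b2@10:L b1@11:R]
Beat 8 (L): throw ball4 h=6 -> lands@14:L; in-air after throw: [b3@9:R b2@10:L b1@11:R b4@14:L]
Beat 9 (R): throw ball3 h=3 -> lands@12:L; in-air after throw: [b2@10:L b1@11:R b3@12:L b4@14:L]
Beat 10 (L): throw ball2 h=5 -> lands@15:R; in-air after throw: [b1@11:R b3@12:L b4@14:L b2@15:R]
Ball 2: thrown@1 h=3 -> first land @4; rethrown@4 h=6 -> second land @10

Answer: 4 10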